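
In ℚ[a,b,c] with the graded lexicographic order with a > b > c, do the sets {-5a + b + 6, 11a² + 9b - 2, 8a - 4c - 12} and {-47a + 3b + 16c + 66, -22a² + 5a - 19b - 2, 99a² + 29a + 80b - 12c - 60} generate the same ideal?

Since reduced Gröbner bases are canonical representatives of ideals under a given ordering, it suffices to compute and compare them.
Buchberger on the first generating set:
f_1 = -5a + b + 6, LT = a.
f_2 = 11a² + 9b - 2, LT = a².
f_3 = 8a - 4c - 12, LT = a.

S(f_1,f_2): lcm = a². S = -⅕ab - 6/5a - 9/11b + 2/11.
  leading term ab: subtract (1/25b)·f_1 from -⅕ab - 6/5a - 9/11b + 2/11 → -1/25b² - 6/5a - 291/275b + 2/11
  leading term b²: no divisor's leading term divides it; move -1/25b² to the remainder.
  leading term a: subtract (6/25)·f_1 from -6/5a - 291/275b + 2/11 → -357/275b - 346/275
  leading term b: no divisor's leading term divides it; move -357/275b to the remainder.
  leading term 1: no divisor's leading term divides it; move -346/275 to the remainder.
  remainder -1/25b² - 357/275b - 346/275 ≠ 0; add g_4 = -1/25b² - 357/275b - 346/275 to the basis.

S(f_1,f_3): lcm = a. S = -⅕b + ½c + 3/10.
  leading term b: no divisor's leading term divides it; move -⅕b to the remainder.
  leading term c: no divisor's leading term divides it; move ½c to the remainder.
  leading term 1: no divisor's leading term divides it; move 3/10 to the remainder.
  remainder -⅕b + ½c + 3/10 ≠ 0; add g_5 = -⅕b + ½c + 3/10 to the basis.

S(f_2,f_3): lcm = a². S = ½ac + 3/2a + 9/11b - 2/11.
  leading term ac: subtract (-1/10c)·f_1 from ½ac + 3/2a + 9/11b - 2/11 → 1/10bc + 3/2a + 9/11b + ⅗c - 2/11
  leading term bc: subtract (-½c)·g_5 from 1/10bc + 3/2a + 9/11b + ⅗c - 2/11 → ¼c² + 3/2a + 9/11b + ¾c - 2/11
  leading term c²: no divisor's leading term divides it; move ¼c² to the remainder.
  leading term a: subtract (-3/10)·f_1 from 3/2a + 9/11b + ¾c - 2/11 → 123/110b + ¾c + 89/55
  leading term b: subtract (-123/22)·g_5 from 123/110b + ¾c + 89/55 → 39/11c + 145/44
  leading term c: no divisor's leading term divides it; move 39/11c to the remainder.
  leading term 1: no divisor's leading term divides it; move 145/44 to the remainder.
  remainder ¼c² + 39/11c + 145/44 ≠ 0; add g_6 = ¼c² + 39/11c + 145/44 to the basis.

The other S-polynomials (S(f_1,g_4), S(f_2,g_4), S(f_3,g_4), S(f_1,g_5), S(f_2,g_5), S(f_3,g_5), S(g_4,g_5), S(f_1,g_6), S(f_2,g_6), S(f_3,g_6), S(g_4,g_6), S(g_5,g_6)) all reduce to 0 modulo the current basis, so we have a Gröbner basis.
Inter-reduce: drop elements whose leading term is divisible by another's, tail-reduce, and make monic.
Reduced Gröbner basis: {c² + 156/11c + 145/11, a - ½c - 3/2, b - 5/2c - 3/2}.

Buchberger on the second generating set:
h_1 = -47a + 3b + 16c + 66, LT = a.
h_2 = -22a² + 5a - 19b - 2, LT = a².
h_3 = 99a² + 29a + 80b - 12c - 60, LT = a².

S(h_1,h_2): lcm = a². S = -3/47ab - 16/47ac - 1217/1034a - 19/22b - 1/11.
  leading term ab: subtract (3/2209b)·h_1 from -3/47ab - 16/47ac - 1217/1034a - 19/22b - 1/11 → -16/47ac - 9/2209b² - 48/2209bc - 1217/1034a - 46327/48598b - 1/11
  leading term ac: subtract (16/2209c)·h_1 from -16/47ac - 9/2209b² - 48/2209bc - 1217/1034a - 46327/48598b - 1/11 → -9/2209b² - 96/2209bc - 256/2209c² - 1217/1034a - 46327/48598b - 1056/2209c - 1/11
  leading term b²: no divisor's leading term divides it; move -9/2209b² to the remainder.
  leading term bc: no divisor's leading term divides it; move -96/2209bc to the remainder.
  leading term c²: no divisor's leading term divides it; move -256/2209c² to the remainder.
  leading term a: subtract (1217/48598)·h_1 from -1217/1034a - 46327/48598b - 1056/2209c - 1/11 → -24989/24299b - 21352/24299c - 42370/24299
  leading term b: no divisor's leading term divides it; move -24989/24299b to the remainder.
  leading term c: no divisor's leading term divides it; move -21352/24299c to the remainder.
  leading term 1: no divisor's leading term divides it; move -42370/24299 to the remainder.
  remainder -9/2209b² - 96/2209bc - 256/2209c² - 24989/24299b - 21352/24299c - 42370/24299 ≠ 0; add k_4 = -9/2209b² - 96/2209bc - 256/2209c² - 24989/24299b - 21352/24299c - 42370/24299 to the basis.

S(h_1,h_3): lcm = a². S = -3/47ab - 16/47ac - 7897/4653a - 80/99b + 4/33c + 20/33.
  leading term ab: subtract (3/2209b)·h_1 from -3/47ab - 16/47ac - 7897/4653a - 80/99b + 4/33c + 20/33 → -16/47ac - 9/2209b² - 48/2209bc - 7897/4653a - 196322/218691b + 4/33c + 20/33
  leading term ac: subtract (16/2209c)·h_1 from -16/47ac - 9/2209b² - 48/2209bc - 7897/4653a - 196322/218691b + 4/33c + 20/33 → -9/2209b² - 96/2209bc - 256/2209c² - 7897/4653a - 196322/218691b - 26012/72897c + 20/33
  leading term b²: subtract (1)·k_4 from -9/2209b² - 96/2209bc - 256/2209c² - 7897/4653a - 196322/218691b - 26012/72897c + 20/33 → -7897/4653a + 28579/218691b + 38044/72897c + 171290/72897
  leading term a: subtract (7897/218691)·h_1 from -7897/4653a + 28579/218691b + 38044/72897c + 171290/72897 → 104/4653b - 260/4653c - 52/1551
  leading term b: no divisor's leading term divides it; move 104/4653b to the remainder.
  leading term c: no divisor's leading term divides it; move -260/4653c to the remainder.
  leading term 1: no divisor's leading term divides it; move -52/1551 to the remainder.
  remainder 104/4653b - 260/4653c - 52/1551 ≠ 0; add k_5 = 104/4653b - 260/4653c - 52/1551 to the basis.

S(k_4,k_5): lcm = b². S = 79/6bc + 256/9c² + 50275/198b + 21352/99c + 42370/99.
  leading term bc: subtract (122529/208c)·k_5 from 79/6bc + 256/9c² + 50275/198b + 21352/99c + 42370/99 → 2209/36c² + 50275/198b + 93229/396c + 42370/99
  leading term c²: no divisor's leading term divides it; move 2209/36c² to the remainder.
  leading term b: subtract (2362925/208)·k_5 from 50275/198b + 93229/396c + 42370/99 → 28717/33c + 320305/396
  leading term c: no divisor's leading term divides it; move 28717/33c to the remainder.
  leading term 1: no divisor's leading term divides it; move 320305/396 to the remainder.
  remainder 2209/36c² + 28717/33c + 320305/396 ≠ 0; add k_6 = 2209/36c² + 28717/33c + 320305/396 to the basis.

The other S-polynomials (S(h_2,h_3), S(h_1,k_4), S(h_2,k_4), S(h_3,k_4), S(h_1,k_5), S(h_2,k_5), S(h_3,k_5), S(h_1,k_6), S(h_2,k_6), S(h_3,k_6), S(k_4,k_6), S(k_5,k_6)) all reduce to 0 modulo the current basis, so we have a Gröbner basis.
Inter-reduce: drop elements whose leading term is divisible by another's, tail-reduce, and make monic.
Reduced Gröbner basis: {c² + 156/11c + 145/11, a - ½c - 3/2, b - 5/2c - 3/2}.

Same reduced basis, so the two generating sets span the same ideal.

Yes, the ideals are equal.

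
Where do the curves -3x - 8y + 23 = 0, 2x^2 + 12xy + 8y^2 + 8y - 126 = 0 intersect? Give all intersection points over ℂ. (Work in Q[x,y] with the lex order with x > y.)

{(59/11, 19/22), (5, 1)}

Compute a lex Gröbner basis by Buchberger's algorithm.
f_1 = -3x - 8y + 23, LT = x.
f_2 = 2x^2 + 12xy + 8y^2 + 8y - 126, LT = x^2.

S(f_1,f_2): lcm = x^2. S = -10/3xy - 23/3x - 4y^2 - 4y + 63.
  leading term xy: subtract (10/9y)·f_1 from -10/3xy - 23/3x - 4y^2 - 4y + 63 → -23/3x + 44/9y^2 - 266/9y + 63
  leading term x: subtract (23/9)·f_1 from -23/3x + 44/9y^2 - 266/9y + 63 → 44/9y^2 - 82/9y + 38/9
  leading term y^2: no divisor's leading term divides it; move 44/9y^2 to the remainder.
  leading term y: no divisor's leading term divides it; move -82/9y to the remainder.
  leading term 1: no divisor's leading term divides it; move 38/9 to the remainder.
  remainder 44/9y^2 - 82/9y + 38/9 ≠ 0; add h_3 = 44/9y^2 - 82/9y + 38/9 to the basis.

The other S-polynomials (S(f_1,h_3), S(f_2,h_3)) all reduce to 0 modulo the current basis, so we have a Gröbner basis.
Inter-reduce: drop elements whose leading term is divisible by another's, tail-reduce, and make monic.
Reduced Gröbner basis: {x + 8/3y - 23/3, y^2 - 41/22y + 19/22}.

A lex Gröbner basis eliminates variables successively. Here y^2 - 41/22y + 19/22 depends only on y, with roots {19/22, 1}; lifting each root through the earlier basis elements recovers the full solutions.
  y = 19/22: the earlier basis element becomes x - 59/11 = 0, giving x = 59/11 — point (59/11, 19/22).
  y = 1: the earlier basis element becomes x - 5 = 0, giving x = 5 — point (5, 1).
Substituting each solution back into the original system confirms all equations vanish.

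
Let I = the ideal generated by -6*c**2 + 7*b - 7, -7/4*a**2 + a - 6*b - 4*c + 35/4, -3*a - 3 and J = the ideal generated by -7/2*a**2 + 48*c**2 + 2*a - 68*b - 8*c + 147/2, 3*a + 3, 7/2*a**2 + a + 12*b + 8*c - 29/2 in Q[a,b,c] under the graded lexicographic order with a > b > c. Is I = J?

Yes, the ideals are equal.

For a fixed monomial order, each ideal has a unique reduced Gröbner basis; comparing bases decides equality.
Buchberger on the first generating set:
f_1 = -6*c**2 + 7*b - 7, LT = c**2.
f_2 = -7/4*a**2 + a - 6*b - 4*c + 35/4, LT = a**2.
f_3 = -3*a - 3, LT = a.

S(f_2,f_3): lcm = a**2. S = -11/7*a + 24/7*b + 16/7*c - 5.
  reduce S modulo (f_1, f_2, f_3):
  remainder 24/7*b + 16/7*c - 24/7 ≠ 0; add g_4 = 24/7*b + 16/7*c - 24/7 to the basis.

The other S-polynomials (S(f_1,f_2), S(f_1,f_3), S(f_1,g_4), S(f_2,g_4), S(f_3,g_4)) all reduce to 0 modulo the current basis, so we have a Gröbner basis.
Inter-reduce: drop elements whose leading term is divisible by another's, tail-reduce, and make monic.
Reduced Gröbner basis: {c**2 + 7/9*c, a + 1, b + 2/3*c - 1}.

Buchberger on the second generating set:
h_1 = -7/2*a**2 + 48*c**2 + 2*a - 68*b - 8*c + 147/2, LT = a**2.
h_2 = 3*a + 3, LT = a.
h_3 = 7/2*a**2 + a + 12*b + 8*c - 29/2, LT = a**2.

S(h_1,h_2): lcm = a**2. S = -96/7*c**2 - 11/7*a + 136/7*b + 16/7*c - 21.
  reduce S modulo (h_1, h_2, h_3):
  remainder -96/7*c**2 + 136/7*b + 16/7*c - 136/7 ≠ 0; add k_4 = -96/7*c**2 + 136/7*b + 16/7*c - 136/7 to the basis.

S(h_1,h_3): lcm = a**2. S = -96/7*c**2 - 6/7*a + 16*b - 118/7.
  reduce S modulo (h_1, h_2, h_3, k_4):
  remainder -24/7*b - 16/7*c + 24/7 ≠ 0; add k_5 = -24/7*b - 16/7*c + 24/7 to the basis.

The other S-polynomials (S(h_2,h_3), S(h_1,k_4), S(h_2,k_4), S(h_3,k_4), S(h_1,k_5), S(h_2,k_5), S(h_3,k_5), S(k_4,k_5)) all reduce to 0 modulo the current basis, so we have a Gröbner basis.
Inter-reduce: drop elements whose leading term is divisible by another's, tail-reduce, and make monic.
Reduced Gröbner basis: {c**2 + 7/9*c, a + 1, b + 2/3*c - 1}.

These coincide, so the ideals are equal.
The choice of monomial ordering does not affect the verdict — as long as both bases are computed under the same ordering, their equality decides ideal equality.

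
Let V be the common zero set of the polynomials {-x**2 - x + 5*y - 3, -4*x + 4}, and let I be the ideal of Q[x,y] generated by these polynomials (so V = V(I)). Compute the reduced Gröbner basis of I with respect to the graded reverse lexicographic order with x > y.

G = {x - 1, y - 1}

f_1 = -x**2 - x + 5*y - 3, LT = x**2.
f_2 = -4*x + 4, LT = x.

S(f_1,f_2): lcm = x**2. S = 2*x - 5*y + 3.
  leading term x: subtract (-1/2)·f_2 from 2*x - 5*y + 3 → -5*y + 5
  leading term y: no divisor's leading term divides it; move -5*y to the remainder.
  leading term 1: no divisor's leading term divides it; move 5 to the remainder.
  remainder -5*y + 5 ≠ 0; add g_3 = -5*y + 5 to the basis.

The other S-polynomials (S(f_1,g_3), S(f_2,g_3)) all reduce to 0 modulo the current basis, so we have a Gröbner basis.
Inter-reduce: drop elements whose leading term is divisible by another's, tail-reduce, and make monic.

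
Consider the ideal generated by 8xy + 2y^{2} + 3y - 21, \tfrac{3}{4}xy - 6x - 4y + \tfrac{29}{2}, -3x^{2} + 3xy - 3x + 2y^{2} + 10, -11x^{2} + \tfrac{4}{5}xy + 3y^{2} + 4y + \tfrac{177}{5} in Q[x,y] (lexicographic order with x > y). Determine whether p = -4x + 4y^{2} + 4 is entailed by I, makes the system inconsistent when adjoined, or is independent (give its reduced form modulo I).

First compute the reduced Gröbner basis of I by Buchberger's algorithm.
f_1 = 8xy + 2y^{2} + 3y - 21, LT = xy.
f_2 = \tfrac{3}{4}xy - 6x - 4y + \tfrac{29}{2}, LT = xy.
f_3 = -3x^{2} + 3xy - 3x + 2y^{2} + 10, LT = x^{2}.
f_4 = -11x^{2} + \tfrac{4}{5}xy + 3y^{2} + 4y + \tfrac{177}{5}, LT = x^{2}.

S(f_1,f_2): lcm = xy. S = 8x + \tfrac{1}{4}y^{2} + \tfrac{137}{24}y - \tfrac{527}{24}.
  leading term x: no divisor's leading term divides it; move 8x to the remainder.
  leading term y^{2}: no divisor's leading term divides it; move \tfrac{1}{4}y^{2} to the remainder.
  leading term y: no divisor's leading term divides it; move \tfrac{137}{24}y to the remainder.
  leading term 1: no divisor's leading term divides it; move -\tfrac{527}{24} to the remainder.
  remainder 8x + \tfrac{1}{4}y^{2} + \tfrac{137}{24}y - \tfrac{527}{24} ≠ 0; add h_5 = 8x + \tfrac{1}{4}y^{2} + \tfrac{137}{24}y - \tfrac{527}{24} to the basis.

S(f_1,f_3): lcm = x^{2}y. S = \tfrac{5}{4}xy^{2} - \tfrac{5}{8}xy - \tfrac{21}{8}x + \tfrac{2}{3}y^{3} + \tfrac{10}{3}y.
  leading term xy^{2}: subtract (\tfrac{5}{32}y)·f_1 from \tfrac{5}{4}xy^{2} - \tfrac{5}{8}xy - \tfrac{21}{8}x + \tfrac{2}{3}y^{3} + \tfrac{10}{3}y → -\tfrac{5}{8}xy - \tfrac{21}{8}x + \tfrac{17}{48}y^{3} - \tfrac{15}{32}y^{2} + \tfrac{635}{96}y
  leading term xy: subtract (-\tfrac{5}{64})·f_1 from -\tfrac{5}{8}xy - \tfrac{21}{8}x + \tfrac{17}{48}y^{3} - \tfrac{15}{32}y^{2} + \tfrac{635}{96}y → -\tfrac{21}{8}x + \tfrac{17}{48}y^{3} - \tfrac{5}{16}y^{2} + \tfrac{1315}{192}y - \tfrac{105}{64}
  leading term x: subtract (-\tfrac{21}{64})·h_5 from -\tfrac{21}{8}x + \tfrac{17}{48}y^{3} - \tfrac{5}{16}y^{2} + \tfrac{1315}{192}y - \tfrac{105}{64} → \tfrac{17}{48}y^{3} - \tfrac{59}{256}y^{2} + \tfrac{13397}{1536}y - \tfrac{4529}{512}
  leading term y^{3}: no divisor's leading term divides it; move \tfrac{17}{48}y^{3} to the remainder.
  leading term y^{2}: no divisor's leading term divides it; move -\tfrac{59}{256}y^{2} to the remainder.
  leading term y: no divisor's leading term divides it; move \tfrac{13397}{1536}y to the remainder.
  leading term 1: no divisor's leading term divides it; move -\tfrac{4529}{512} to the remainder.
  remainder \tfrac{17}{48}y^{3} - \tfrac{59}{256}y^{2} + \tfrac{13397}{1536}y - \tfrac{4529}{512} ≠ 0; add h_6 = \tfrac{17}{48}y^{3} - \tfrac{59}{256}y^{2} + \tfrac{13397}{1536}y - \tfrac{4529}{512} to the basis.

S(f_1,f_4): lcm = x^{2}y. S = \tfrac{71}{220}xy^{2} + \tfrac{3}{8}xy - \tfrac{21}{8}x + \tfrac{3}{11}y^{3} + \tfrac{4}{11}y^{2} + \tfrac{177}{55}y.
  leading term xy^{2}: subtract (\tfrac{71}{1760}y)·f_1 from \tfrac{71}{220}xy^{2} + \tfrac{3}{8}xy - \tfrac{21}{8}x + \tfrac{3}{11}y^{3} + \tfrac{4}{11}y^{2} + \tfrac{177}{55}y → \tfrac{3}{8}xy - \tfrac{21}{8}x + \tfrac{169}{880}y^{3} + \tfrac{427}{1760}y^{2} + \tfrac{1431}{352}y
  leading term xy: subtract (\tfrac{3}{64})·f_1 from \tfrac{3}{8}xy - \tfrac{21}{8}x + \tfrac{169}{880}y^{3} + \tfrac{427}{1760}y^{2} + \tfrac{1431}{352}y → -\tfrac{21}{8}x + \tfrac{169}{880}y^{3} + \tfrac{131}{880}y^{2} + \tfrac{2763}{704}y + \tfrac{63}{64}
  leading term x: subtract (-\tfrac{21}{64})·h_5 from -\tfrac{21}{8}x + \tfrac{169}{880}y^{3} + \tfrac{131}{880}y^{2} + \tfrac{2763}{704}y + \tfrac{63}{64} → \tfrac{169}{880}y^{3} + \tfrac{3251}{14080}y^{2} + \tfrac{32653}{5632}y - \tfrac{3185}{512}
  leading term y^{3}: subtract (\tfrac{507}{935})·h_6 from \tfrac{169}{880}y^{3} + \tfrac{3251}{14080}y^{2} + \tfrac{32653}{5632}y - \tfrac{3185}{512} → \tfrac{4259}{11968}y^{2} + \tfrac{11623}{10880}y - \tfrac{170443}{119680}
  leading term y^{2}: no divisor's leading term divides it; move \tfrac{4259}{11968}y^{2} to the remainder.
  leading term y: no divisor's leading term divides it; move \tfrac{11623}{10880}y to the remainder.
  leading term 1: no divisor's leading term divides it; move -\tfrac{170443}{119680} to the remainder.
  remainder \tfrac{4259}{11968}y^{2} + \tfrac{11623}{10880}y - \tfrac{170443}{119680} ≠ 0; add h_7 = \tfrac{4259}{11968}y^{2} + \tfrac{11623}{10880}y - \tfrac{170443}{119680} to the basis.

S(f_2,f_3): lcm = x^{2}y. S = -8x^{2} + xy^{2} - \tfrac{19}{3}xy + \tfrac{58}{3}x + \tfrac{2}{3}y^{3} + \tfrac{10}{3}y.
  leading term x^{2}: subtract (\tfrac{8}{3})·f_3 from -8x^{2} + xy^{2} - \tfrac{19}{3}xy + \tfrac{58}{3}x + \tfrac{2}{3}y^{3} + \tfrac{10}{3}y → xy^{2} - \tfrac{43}{3}xy + \tfrac{82}{3}x + \tfrac{2}{3}y^{3} - \tfrac{16}{3}y^{2} + \tfrac{10}{3}y - \tfrac{80}{3}
  leading term xy^{2}: subtract (\tfrac{1}{8}y)·f_1 from xy^{2} - \tfrac{43}{3}xy + \tfrac{82}{3}x + \tfrac{2}{3}y^{3} - \tfrac{16}{3}y^{2} + \tfrac{10}{3}y - \tfrac{80}{3} → -\tfrac{43}{3}xy + \tfrac{82}{3}x + \tfrac{5}{12}y^{3} - \tfrac{137}{24}y^{2} + \tfrac{143}{24}y - \tfrac{80}{3}
  leading term xy: subtract (-\tfrac{43}{24})·f_1 from -\tfrac{43}{3}xy + \tfrac{82}{3}x + \tfrac{5}{12}y^{3} - \tfrac{137}{24}y^{2} + \tfrac{143}{24}y - \tfrac{80}{3} → \tfrac{82}{3}x + \tfrac{5}{12}y^{3} - \tfrac{17}{8}y^{2} + \tfrac{34}{3}y - \tfrac{1543}{24}
  leading term x: subtract (\tfrac{41}{12})·h_5 from \tfrac{82}{3}x + \tfrac{5}{12}y^{3} - \tfrac{17}{8}y^{2} + \tfrac{34}{3}y - \tfrac{1543}{24} → \tfrac{5}{12}y^{3} - \tfrac{143}{48}y^{2} - \tfrac{2353}{288}y + \tfrac{3091}{288}
  leading term y^{3}: subtract (\tfrac{20}{17})·h_6 from \tfrac{5}{12}y^{3} - \tfrac{143}{48}y^{2} - \tfrac{2353}{288}y + \tfrac{3091}{288} → -\tfrac{8839}{3264}y^{2} - \tfrac{360959}{19584}y + \tfrac{413993}{19584}
  leading term y^{2}: subtract (-\tfrac{97229}{12777})·h_7 from -\tfrac{8839}{3264}y^{2} - \tfrac{360959}{19584}y + \tfrac{413993}{19584} → -\tfrac{7897691}{766620}y + \tfrac{7897691}{766620}
  leading term y: no divisor's leading term divides it; move -\tfrac{7897691}{766620}y to the remainder.
  leading term 1: no divisor's leading term divides it; move \tfrac{7897691}{766620} to the remainder.
  remainder -\tfrac{7897691}{766620}y + \tfrac{7897691}{766620} ≠ 0; add h_8 = -\tfrac{7897691}{766620}y + \tfrac{7897691}{766620} to the basis.

The other S-polynomials (S(f_2,f_4), S(f_3,f_4), S(f_1,h_5), S(f_2,h_5), S(f_3,h_5), S(f_4,h_5), S(f_1,h_6), S(f_2,h_6), S(f_3,h_6), S(f_4,h_6), S(h_5,h_6), S(f_1,h_7), S(f_2,h_7), S(f_3,h_7), S(f_4,h_7), S(h_5,h_7), S(h_6,h_7), S(f_1,h_8), S(f_2,h_8), S(f_3,h_8), S(f_4,h_8), S(h_5,h_8), S(h_6,h_8), S(h_7,h_8)) all reduce to 0 modulo the current basis, so we have a Gröbner basis.
Inter-reduce: drop elements whose leading term is divisible by another's, tail-reduce, and make monic.
Reduced Gröbner basis: {x - 2, y - 1}.
Label its elements g_1 = x - 2, g_2 = y - 1.

Reduce p = -4x + 4y^{2} + 4 modulo G:
  leading term x: subtract (-4)·g_1 from -4x + 4y^{2} + 4 → 4y^{2} - 4
  leading term y^{2}: subtract (4y)·g_2 from 4y^{2} - 4 → 4y - 4
  leading term y: subtract (4)·g_2 from 4y - 4 → 0
  normal form = 0.
Since the normal form is 0, p ∈ I.

-4x + 4y^{2} + 4 lies in I (it reduces to 0).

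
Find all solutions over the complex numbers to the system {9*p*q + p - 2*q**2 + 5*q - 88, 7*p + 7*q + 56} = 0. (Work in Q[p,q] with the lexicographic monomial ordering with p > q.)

{(-4, -4), (-64/11, -24/11)}

Compute a lex Gröbner basis by Buchberger's algorithm.
f_1 = 9*p*q + p - 2*q**2 + 5*q - 88, LT = p*q.
f_2 = 7*p + 7*q + 56, LT = p.

S(f_1,f_2): lcm = p*q. S = 1/9*p - 11/9*q**2 - 67/9*q - 88/9.
  reduce S modulo (f_1, f_2):
  remainder -11/9*q**2 - 68/9*q - 32/3 ≠ 0; add h_3 = -11/9*q**2 - 68/9*q - 32/3 to the basis.

The other S-polynomials (S(f_1,h_3), S(f_2,h_3)) all reduce to 0 modulo the current basis, so we have a Gröbner basis.
Inter-reduce: drop elements whose leading term is divisible by another's, tail-reduce, and make monic.
Reduced Gröbner basis: {p + q + 8, q**2 + 68/11*q + 96/11}.

From the last basis element, q**2 + 68/11*q + 96/11 = 0, so q takes values in {-4, -24/11}. Each choice, substituted upward through the basis, yields the corresponding point(s) of the solution set.
  q = -4: the earlier basis element becomes p + 4 = 0, giving p = -4 — point (-4, -4).
  q = -24/11: the earlier basis element becomes p + 64/11 = 0, giving p = -64/11 — point (-64/11, -24/11).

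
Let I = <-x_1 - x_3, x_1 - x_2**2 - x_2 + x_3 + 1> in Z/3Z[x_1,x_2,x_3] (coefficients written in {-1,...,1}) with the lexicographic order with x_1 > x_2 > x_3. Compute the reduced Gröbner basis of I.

G = {x_1 + x_3, x_2**2 + x_2 - 1}

f_1 = -x_1 - x_3, LT = x_1.
f_2 = x_1 - x_2**2 - x_2 + x_3 + 1, LT = x_1.

S(f_1,f_2): lcm = x_1. S = x_2**2 + x_2 - 1.
  reduce S modulo (f_1, f_2):
  remainder x_2**2 + x_2 - 1 ≠ 0; add g_3 = x_2**2 + x_2 - 1 to the basis.

The other S-polynomials (S(f_1,g_3), S(f_2,g_3)) all reduce to 0 modulo the current basis, so we have a Gröbner basis.
Inter-reduce: drop elements whose leading term is divisible by another's, tail-reduce, and make monic.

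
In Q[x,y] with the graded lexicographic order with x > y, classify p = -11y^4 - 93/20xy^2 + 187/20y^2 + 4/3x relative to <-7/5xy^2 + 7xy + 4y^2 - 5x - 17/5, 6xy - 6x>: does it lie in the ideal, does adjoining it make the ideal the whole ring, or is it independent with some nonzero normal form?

First compute the reduced Gröbner basis of I by Buchberger's algorithm.
f_1 = -7/5xy^2 + 7xy + 4y^2 - 5x - 17/5, LT = xy^2.
f_2 = 6xy - 6x, LT = xy.

S(f_1,f_2): lcm = xy^2. S = -4xy - 20/7y^2 + 25/7x + 17/7.
  reduce S modulo (f_1, f_2):
  remainder -20/7y^2 - 3/7x + 17/7 ≠ 0; add h_3 = -20/7y^2 - 3/7x + 17/7 to the basis.

S(f_1,h_3): lcm = xy^2. S = -3/20x^2 - 5xy - 20/7y^2 + 619/140x + 17/7.
  reduce S modulo (f_1, f_2, h_3):
  remainder -3/20x^2 - 3/20x ≠ 0; add h_4 = -3/20x^2 - 3/20x to the basis.

The other S-polynomials (S(f_2,h_3), S(f_1,h_4), S(f_2,h_4), S(h_3,h_4)) all reduce to 0 modulo the current basis, so we have a Gröbner basis.
Inter-reduce: drop elements whose leading term is divisible by another's, tail-reduce, and make monic.
Reduced Gröbner basis: {x^2 + x, xy - x, y^2 + 3/20x - 17/20}.
Label its elements g_1 = x^2 + x, g_2 = xy - x, g_3 = y^2 + 3/20x - 17/20.

Reduce p = -11y^4 - 93/20xy^2 + 187/20y^2 + 4/3x modulo G:
  leading term y^4: subtract (-11y^2)·g_3 from -11y^4 - 93/20xy^2 + 187/20y^2 + 4/3x → -3xy^2 + 4/3x
  leading term xy^2: subtract (-3y)·g_2 from -3xy^2 + 4/3x → -3xy + 4/3x
  leading term xy: subtract (-3)·g_2 from -3xy + 4/3x → -5/3x
  leading term x: no divisor's leading term divides it; move -5/3x to the remainder.
  normal form = -5/3x.
The normal form is nonzero, so p ∉ I. Since p minus its normal form lies in I, I + (p) = I + (r) where r = -5/3x; decide whether this ideal is the whole ring.
Run Buchberger on G together with r (pairs among the g_i already reduce to 0 since G is a Gröbner basis):
g_1 = x^2 + x, LT = x^2.
g_2 = xy - x, LT = xy.
g_3 = y^2 + 3/20x - 17/20, LT = y^2.
r = -5/3x, LT = x.

The S-polynomials (S(g_1,g_2), S(g_1,g_3), S(g_1,r), S(g_2,g_3), S(g_2,r), S(g_3,r)) all reduce to 0 modulo the current basis, so we have a Gröbner basis.
Inter-reduce: drop elements whose leading term is divisible by another's, tail-reduce, and make monic.
Reduced Gröbner basis: {y^2 - 17/20, x}.
The reduced Gröbner basis of I + (p) is {y^2 - 17/20, x} ≠ {1}, a proper ideal, so the enlarged system stays consistent: p is independent of I, with normal form -5/3x.

-11y^4 - 93/20xy^2 + 187/20y^2 + 4/3x is independent of I; its normal form modulo I is -5/3x.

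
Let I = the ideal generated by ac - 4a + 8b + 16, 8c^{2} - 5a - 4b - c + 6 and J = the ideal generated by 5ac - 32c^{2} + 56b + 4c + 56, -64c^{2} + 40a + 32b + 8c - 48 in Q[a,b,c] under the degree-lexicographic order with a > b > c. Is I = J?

Yes, the ideals are equal.

Two ideals are equal iff their reduced Gröbner bases coincide (the reduced basis is unique for a fixed ordering).
Buchberger on the first generating set:
f_1 = ac - 4a + 8b + 16, LT = ac.
f_2 = 8c^{2} - 5a - 4b - c + 6, LT = c^{2}.

S(f_1,f_2): lcm = ac^{2}. S = \tfrac{5}{8}a^{2} + \tfrac{1}{2}ab - \tfrac{31}{8}ac + 8bc - \tfrac{3}{4}a + 16c.
  leading term a^{2}: no divisor's leading term divides it; move \tfrac{5}{8}a^{2} to the remainder.
  leading term ab: no divisor's leading term divides it; move \tfrac{1}{2}ab to the remainder.
  leading term ac: subtract (-\tfrac{31}{8})·f_1 from -\tfrac{31}{8}ac + 8bc - \tfrac{3}{4}a + 16c → 8bc - \tfrac{65}{4}a + 31b + 16c + 62
  leading term bc: no divisor's leading term divides it; move 8bc to the remainder.
  leading term a: no divisor's leading term divides it; move -\tfrac{65}{4}a to the remainder.
  leading term b: no divisor's leading term divides it; move 31b to the remainder.
  leading term c: no divisor's leading term divides it; move 16c to the remainder.
  leading term 1: no divisor's leading term divides it; move 62 to the remainder.
  remainder \tfrac{5}{8}a^{2} + \tfrac{1}{2}ab + 8bc - \tfrac{65}{4}a + 31b + 16c + 62 ≠ 0; add g_3 = \tfrac{5}{8}a^{2} + \tfrac{1}{2}ab + 8bc - \tfrac{65}{4}a + 31b + 16c + 62 to the basis.

The other S-polynomials (S(f_1,g_3), S(f_2,g_3)) all reduce to 0 modulo the current basis, so we have a Gröbner basis.
Inter-reduce: drop elements whose leading term is divisible by another's, tail-reduce, and make monic.
Reduced Gröbner basis: {a^{2} + \tfrac{4}{5}ab + \tfrac{64}{5}bc - 26a + \tfrac{248}{5}b + \tfrac{128}{5}c + \tfrac{496}{5}, ac - 4a + 8b + 16, c^{2} - \tfrac{5}{8}a - \tfrac{1}{2}b - \tfrac{1}{8}c + \tfrac{3}{4}}.

Buchberger on the second generating set:
h_1 = 5ac - 32c^{2} + 56b + 4c + 56, LT = ac.
h_2 = -64c^{2} + 40a + 32b + 8c - 48, LT = c^{2}.

S(h_1,h_2): lcm = ac^{2}. S = -\tfrac{32}{5}c^{3} + \tfrac{5}{8}a^{2} + \tfrac{1}{2}ab + \tfrac{1}{8}ac + \tfrac{56}{5}bc + \tfrac{4}{5}c^{2} - \tfrac{3}{4}a + \tfrac{56}{5}c.
  leading term c^{3}: subtract (\tfrac{1}{10}c)·h_2 from -\tfrac{32}{5}c^{3} + \tfrac{5}{8}a^{2} + \tfrac{1}{2}ab + \tfrac{1}{8}ac + \tfrac{56}{5}bc + \tfrac{4}{5}c^{2} - \tfrac{3}{4}a + \tfrac{56}{5}c → \tfrac{5}{8}a^{2} + \tfrac{1}{2}ab - \tfrac{31}{8}ac + 8bc - \tfrac{3}{4}a + 16c
  leading term a^{2}: no divisor's leading term divides it; move \tfrac{5}{8}a^{2} to the remainder.
  leading term ab: no divisor's leading term divides it; move \tfrac{1}{2}ab to the remainder.
  leading term ac: subtract (-\tfrac{31}{40})·h_1 from -\tfrac{31}{8}ac + 8bc - \tfrac{3}{4}a + 16c → 8bc - \tfrac{124}{5}c^{2} - \tfrac{3}{4}a + \tfrac{217}{5}b + \tfrac{191}{10}c + \tfrac{217}{5}
  leading term bc: no divisor's leading term divides it; move 8bc to the remainder.
  leading term c^{2}: subtract (\tfrac{31}{80})·h_2 from -\tfrac{124}{5}c^{2} - \tfrac{3}{4}a + \tfrac{217}{5}b + \tfrac{191}{10}c + \tfrac{217}{5} → -\tfrac{65}{4}a + 31b + 16c + 62
  leading term a: no divisor's leading term divides it; move -\tfrac{65}{4}a to the remainder.
  leading term b: no divisor's leading term divides it; move 31b to the remainder.
  leading term c: no divisor's leading term divides it; move 16c to the remainder.
  leading term 1: no divisor's leading term divides it; move 62 to the remainder.
  remainder \tfrac{5}{8}a^{2} + \tfrac{1}{2}ab + 8bc - \tfrac{65}{4}a + 31b + 16c + 62 ≠ 0; add k_3 = \tfrac{5}{8}a^{2} + \tfrac{1}{2}ab + 8bc - \tfrac{65}{4}a + 31b + 16c + 62 to the basis.

The other S-polynomials (S(h_1,k_3), S(h_2,k_3)) all reduce to 0 modulo the current basis, so we have a Gröbner basis.
Inter-reduce: drop elements whose leading term is divisible by another's, tail-reduce, and make monic.
Reduced Gröbner basis: {a^{2} + \tfrac{4}{5}ab + \tfrac{64}{5}bc - 26a + \tfrac{248}{5}b + \tfrac{128}{5}c + \tfrac{496}{5}, ac - 4a + 8b + 16, c^{2} - \tfrac{5}{8}a - \tfrac{1}{2}b - \tfrac{1}{8}c + \tfrac{3}{4}}.

The two bases agree; hence the ideals are identical.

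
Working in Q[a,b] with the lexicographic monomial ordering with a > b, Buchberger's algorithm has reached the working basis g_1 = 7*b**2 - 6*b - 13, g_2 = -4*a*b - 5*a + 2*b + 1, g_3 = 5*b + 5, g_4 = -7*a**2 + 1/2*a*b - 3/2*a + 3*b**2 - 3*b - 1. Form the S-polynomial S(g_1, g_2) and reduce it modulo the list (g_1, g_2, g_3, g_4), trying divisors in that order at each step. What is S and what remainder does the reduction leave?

lcm(LM(g_1), LM(g_2)) = a*b**2.
S = (lcm/LT(g_1))·g_1 − (lcm/LT(g_2))·g_2 = -59/28*a*b - 13/7*a + 1/2*b**2 + 1/4*b.
Reduce S modulo (g_1, g_2, g_3, g_4) in that order:
  leading term a*b: subtract (59/112)·g_2 from -59/28*a*b - 13/7*a + 1/2*b**2 + 1/4*b → 87/112*a + 1/2*b**2 - 45/56*b - 59/112
  leading term a: no divisor's leading term divides it; move 87/112*a to the remainder.
  leading term b**2: subtract (1/14)·g_1 from 1/2*b**2 - 45/56*b - 59/112 → -3/8*b + 45/112
  leading term b: subtract (-3/40)·g_3 from -3/8*b + 45/112 → 87/112
  leading term 1: no divisor's leading term divides it; move 87/112 to the remainder.
The remainder 87/112*a + 87/112 is nonzero, so it would be added as the next basis element.

S(g_1, g_2) = -59/28*a*b - 13/7*a + 1/2*b**2 + 1/4*b; remainder on division = 87/112*a + 87/112.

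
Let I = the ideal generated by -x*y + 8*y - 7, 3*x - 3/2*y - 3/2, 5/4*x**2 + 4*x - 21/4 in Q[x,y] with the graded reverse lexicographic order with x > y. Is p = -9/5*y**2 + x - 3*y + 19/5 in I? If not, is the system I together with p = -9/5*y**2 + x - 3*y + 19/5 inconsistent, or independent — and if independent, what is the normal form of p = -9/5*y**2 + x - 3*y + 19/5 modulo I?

First compute the reduced Gröbner basis of I by Buchberger's algorithm.
f_1 = -x*y + 8*y - 7, LT = x*y.
f_2 = 3*x - 3/2*y - 3/2, LT = x.
f_3 = 5/4*x**2 + 4*x - 21/4, LT = x**2.

S(f_1,f_2): lcm = x*y. S = 1/2*y**2 - 15/2*y + 7.
  leading term y**2: no divisor's leading term divides it; move 1/2*y**2 to the remainder.
  leading term y: no divisor's leading term divides it; move -15/2*y to the remainder.
  leading term 1: no divisor's leading term divides it; move 7 to the remainder.
  remainder 1/2*y**2 - 15/2*y + 7 ≠ 0; add h_4 = 1/2*y**2 - 15/2*y + 7 to the basis.

S(f_1,f_3): lcm = x**2*y. S = -56/5*x*y + 7*x + 21/5*y.
  leading term x*y: subtract (56/5)·f_1 from -56/5*x*y + 7*x + 21/5*y → 7*x - 427/5*y + 392/5
  leading term x: subtract (7/3)·f_2 from 7*x - 427/5*y + 392/5 → -819/10*y + 819/10
  leading term y: no divisor's leading term divides it; move -819/10*y to the remainder.
  leading term 1: no divisor's leading term divides it; move 819/10 to the remainder.
  remainder -819/10*y + 819/10 ≠ 0; add h_5 = -819/10*y + 819/10 to the basis.

S(f_2,f_3): lcm = x**2. S = -1/2*x*y - 37/10*x + 21/5.
  leading term x*y: subtract (1/2)·f_1 from -1/2*x*y - 37/10*x + 21/5 → -37/10*x - 4*y + 77/10
  leading term x: subtract (-37/30)·f_2 from -37/10*x - 4*y + 77/10 → -117/20*y + 117/20
  leading term y: subtract (1/14)·h_5 from -117/20*y + 117/20 → 0
  remainder 0.

S(f_1,h_4): lcm = x*y**2. S = 15*x*y - 8*y**2 - 14*x + 7*y.
  leading term x*y: subtract (-15)·f_1 from 15*x*y - 8*y**2 - 14*x + 7*y → -8*y**2 - 14*x + 127*y - 105
  leading term y**2: subtract (-16)·h_4 from -8*y**2 - 14*x + 127*y - 105 → -14*x + 7*y + 7
  leading term x: subtract (-14/3)·f_2 from -14*x + 7*y + 7 → 0
  remainder 0.

S(f_2,h_4): leading monomials are coprime, so the S-polynomial reduces to 0 (Buchberger's first criterion).
S(f_3,h_4): leading monomials are coprime, so the S-polynomial reduces to 0 (Buchberger's first criterion).
S(f_1,h_5): lcm = x*y. S = x - 8*y + 7.
  leading term x: subtract (1/3)·f_2 from x - 8*y + 7 → -15/2*y + 15/2
  leading term y: subtract (25/273)·h_5 from -15/2*y + 15/2 → 0
  remainder 0.

S(f_2,h_5): leading monomials are coprime, so the S-polynomial reduces to 0 (Buchberger's first criterion).
S(f_3,h_5): leading monomials are coprime, so the S-polynomial reduces to 0 (Buchberger's first criterion).
S(h_4,h_5): lcm = y**2. S = -14*y + 14.
  leading term y: subtract (20/117)·h_5 from -14*y + 14 → 0
  remainder 0.

Every S-polynomial of the final basis reduces to 0, so we have a Gröbner basis.
Inter-reduce: drop elements whose leading term is divisible by another's, tail-reduce, and make monic.
Reduced Gröbner basis: {x - 1, y - 1}.
Label its elements g_1 = x - 1, g_2 = y - 1.

Reduce p = -9/5*y**2 + x - 3*y + 19/5 modulo G:
  leading term y**2: subtract (-9/5*y)·g_2 from -9/5*y**2 + x - 3*y + 19/5 → x - 24/5*y + 19/5
  leading term x: subtract (1)·g_1 from x - 24/5*y + 19/5 → -24/5*y + 24/5
  leading term y: subtract (-24/5)·g_2 from -24/5*y + 24/5 → 0
  normal form = 0.
Since the normal form is 0, p ∈ I.

-9/5*y**2 + x - 3*y + 19/5 lies in I (it reduces to 0).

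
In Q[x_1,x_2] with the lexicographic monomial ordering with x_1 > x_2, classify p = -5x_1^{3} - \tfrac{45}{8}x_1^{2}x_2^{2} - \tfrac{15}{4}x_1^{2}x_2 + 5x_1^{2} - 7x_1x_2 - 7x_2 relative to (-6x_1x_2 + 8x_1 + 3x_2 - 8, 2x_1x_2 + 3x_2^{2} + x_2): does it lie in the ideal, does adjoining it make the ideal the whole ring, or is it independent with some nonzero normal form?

-5x_1^{3} - \tfrac{45}{8}x_1^{2}x_2^{2} - \tfrac{15}{4}x_1^{2}x_2 + 5x_1^{2} - 7x_1x_2 - 7x_2 is independent of I; its normal form modulo I is \tfrac{21}{2}x_2^{2} - \tfrac{7}{2}x_2.

First compute the reduced Gröbner basis of I by Buchberger's algorithm.
f_1 = -6x_1x_2 + 8x_1 + 3x_2 - 8, LT = x_1x_2.
f_2 = 2x_1x_2 + 3x_2^{2} + x_2, LT = x_1x_2.

S(f_1,f_2): lcm = x_1x_2. S = -\tfrac{4}{3}x_1 - \tfrac{3}{2}x_2^{2} - x_2 + \tfrac{4}{3}.
  leading term x_1: no divisor's leading term divides it; move -\tfrac{4}{3}x_1 to the remainder.
  leading term x_2^{2}: no divisor's leading term divides it; move -\tfrac{3}{2}x_2^{2} to the remainder.
  leading term x_2: no divisor's leading term divides it; move -x_2 to the remainder.
  leading term 1: no divisor's leading term divides it; move \tfrac{4}{3} to the remainder.
  remainder -\tfrac{4}{3}x_1 - \tfrac{3}{2}x_2^{2} - x_2 + \tfrac{4}{3} ≠ 0; add h_3 = -\tfrac{4}{3}x_1 - \tfrac{3}{2}x_2^{2} - x_2 + \tfrac{4}{3} to the basis.

S(f_1,h_3): lcm = x_1x_2. S = -\tfrac{4}{3}x_1 - \tfrac{9}{8}x_2^{3} - \tfrac{3}{4}x_2^{2} + \tfrac{1}{2}x_2 + \tfrac{4}{3}.
  leading term x_1: subtract (1)·h_3 from -\tfrac{4}{3}x_1 - \tfrac{9}{8}x_2^{3} - \tfrac{3}{4}x_2^{2} + \tfrac{1}{2}x_2 + \tfrac{4}{3} → -\tfrac{9}{8}x_2^{3} + \tfrac{3}{4}x_2^{2} + \tfrac{3}{2}x_2
  leading term x_2^{3}: no divisor's leading term divides it; move -\tfrac{9}{8}x_2^{3} to the remainder.
  leading term x_2^{2}: no divisor's leading term divides it; move \tfrac{3}{4}x_2^{2} to the remainder.
  leading term x_2: no divisor's leading term divides it; move \tfrac{3}{2}x_2 to the remainder.
  remainder -\tfrac{9}{8}x_2^{3} + \tfrac{3}{4}x_2^{2} + \tfrac{3}{2}x_2 ≠ 0; add h_4 = -\tfrac{9}{8}x_2^{3} + \tfrac{3}{4}x_2^{2} + \tfrac{3}{2}x_2 to the basis.

The other S-polynomials (S(f_2,h_3), S(f_1,h_4), S(f_2,h_4), S(h_3,h_4)) all reduce to 0 modulo the current basis, so we have a Gröbner basis.
Inter-reduce: drop elements whose leading term is divisible by another's, tail-reduce, and make monic.
Reduced Gröbner basis: {x_1 + \tfrac{9}{8}x_2^{2} + \tfrac{3}{4}x_2 - 1, x_2^{3} - \tfrac{2}{3}x_2^{2} - \tfrac{4}{3}x_2}.
Label its elements g_1 = x_1 + \tfrac{9}{8}x_2^{2} + \tfrac{3}{4}x_2 - 1, g_2 = x_2^{3} - \tfrac{2}{3}x_2^{2} - \tfrac{4}{3}x_2.

Reduce p = -5x_1^{3} - \tfrac{45}{8}x_1^{2}x_2^{2} - \tfrac{15}{4}x_1^{2}x_2 + 5x_1^{2} - 7x_1x_2 - 7x_2 modulo G:
  leading term x_1^{3}: subtract (-5x_1^{2})·g_1 from -5x_1^{3} - \tfrac{45}{8}x_1^{2}x_2^{2} - \tfrac{15}{4}x_1^{2}x_2 + 5x_1^{2} - 7x_1x_2 - 7x_2 → -7x_1x_2 - 7x_2
  leading term x_1x_2: subtract (-7x_2)·g_1 from -7x_1x_2 - 7x_2 → \tfrac{63}{8}x_2^{3} + \tfrac{21}{4}x_2^{2} - 14x_2
  leading term x_2^{3}: subtract (\tfrac{63}{8})·g_2 from \tfrac{63}{8}x_2^{3} + \tfrac{21}{4}x_2^{2} - 14x_2 → \tfrac{21}{2}x_2^{2} - \tfrac{7}{2}x_2
  leading term x_2^{2}: no divisor's leading term divides it; move \tfrac{21}{2}x_2^{2} to the remainder.
  leading term x_2: no divisor's leading term divides it; move -\tfrac{7}{2}x_2 to the remainder.
  normal form = \tfrac{21}{2}x_2^{2} - \tfrac{7}{2}x_2.
The normal form is nonzero, so p ∉ I. Since p minus its normal form lies in I, I + (p) = I + (r) where r = \tfrac{21}{2}x_2^{2} - \tfrac{7}{2}x_2; decide whether this ideal is the whole ring.
Run Buchberger on G together with r (pairs among the g_i already reduce to 0 since G is a Gröbner basis):
g_1 = x_1 + \tfrac{9}{8}x_2^{2} + \tfrac{3}{4}x_2 - 1, LT = x_1.
g_2 = x_2^{3} - \tfrac{2}{3}x_2^{2} - \tfrac{4}{3}x_2, LT = x_2^{3}.
r = \tfrac{21}{2}x_2^{2} - \tfrac{7}{2}x_2, LT = x_2^{2}.

S(g_2,r): lcm = x_2^{3}. S = -\tfrac{1}{3}x_2^{2} - \tfrac{4}{3}x_2.
  leading term x_2^{2}: subtract (-\tfrac{2}{63})·r from -\tfrac{1}{3}x_2^{2} - \tfrac{4}{3}x_2 → -\tfrac{13}{9}x_2
  leading term x_2: no divisor's leading term divides it; move -\tfrac{13}{9}x_2 to the remainder.
  remainder -\tfrac{13}{9}x_2 ≠ 0; add m_4 = -\tfrac{13}{9}x_2 to the basis.

The other S-polynomials (S(g_1,g_2), S(g_1,r), S(g_1,m_4), S(g_2,m_4), S(r,m_4)) all reduce to 0 modulo the current basis, so we have a Gröbner basis.
Inter-reduce: drop elements whose leading term is divisible by another's, tail-reduce, and make monic.
Reduced Gröbner basis: {x_1 - 1, x_2}.
The reduced Gröbner basis of I + (p) is {x_1 - 1, x_2} ≠ {1}, a proper ideal, so the enlarged system stays consistent: p is independent of I, with normal form \tfrac{21}{2}x_2^{2} - \tfrac{7}{2}x_2.

Ideal membership is decidable via reduction modulo a Gröbner basis.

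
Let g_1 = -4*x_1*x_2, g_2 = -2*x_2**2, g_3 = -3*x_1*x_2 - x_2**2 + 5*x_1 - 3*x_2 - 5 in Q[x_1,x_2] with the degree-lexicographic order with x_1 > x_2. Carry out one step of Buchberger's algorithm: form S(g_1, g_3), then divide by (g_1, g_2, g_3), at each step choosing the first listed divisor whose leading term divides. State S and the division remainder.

lcm(LM(g_1), LM(g_3)) = x_1*x_2.
S = (lcm/LT(g_1))·g_1 − (lcm/LT(g_3))·g_3 = -1/3*x_2**2 + 5/3*x_1 - x_2 - 5/3.
Reduce S modulo (g_1, g_2, g_3) in that order:
  leading term x_2**2: subtract (1/6)·g_2 from -1/3*x_2**2 + 5/3*x_1 - x_2 - 5/3 → 5/3*x_1 - x_2 - 5/3
  leading term x_1: no divisor's leading term divides it; move 5/3*x_1 to the remainder.
  leading term x_2: no divisor's leading term divides it; move -x_2 to the remainder.
  leading term 1: no divisor's leading term divides it; move -5/3 to the remainder.
The remainder 5/3*x_1 - x_2 - 5/3 is nonzero, so it would be added as the next basis element.
An S-polynomial is built so that the two leading terms cancel; whether anything survives reduction is exactly the Gröbner-basis criterion.

S(g_1, g_3) = -1/3*x_2**2 + 5/3*x_1 - x_2 - 5/3; remainder on division = 5/3*x_1 - x_2 - 5/3.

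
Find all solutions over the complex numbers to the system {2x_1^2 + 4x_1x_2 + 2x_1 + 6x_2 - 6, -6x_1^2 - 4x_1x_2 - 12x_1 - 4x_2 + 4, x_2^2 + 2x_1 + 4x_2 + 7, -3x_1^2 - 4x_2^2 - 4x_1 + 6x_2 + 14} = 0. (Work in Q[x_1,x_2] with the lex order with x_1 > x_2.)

Compute a lex Gröbner basis by Buchberger's algorithm.
f_1 = 2x_1^2 + 4x_1x_2 + 2x_1 + 6x_2 - 6, LT = x_1^2.
f_2 = -6x_1^2 - 4x_1x_2 - 12x_1 - 4x_2 + 4, LT = x_1^2.
f_3 = 2x_1 + x_2^2 + 4x_2 + 7, LT = x_1.
f_4 = -3x_1^2 - 4x_1 - 4x_2^2 + 6x_2 + 14, LT = x_1^2.

S(f_1,f_2): lcm = x_1^2. S = 4/3x_1x_2 - x_1 + 7/3x_2 - 7/3.
  leading term x_1x_2: subtract (2/3x_2)·f_3 from 4/3x_1x_2 - x_1 + 7/3x_2 - 7/3 → -x_1 - 2/3x_2^3 - 8/3x_2^2 - 7/3x_2 - 7/3
  leading term x_1: subtract (-1/2)·f_3 from -x_1 - 2/3x_2^3 - 8/3x_2^2 - 7/3x_2 - 7/3 → -2/3x_2^3 - 13/6x_2^2 - 1/3x_2 + 7/6
  leading term x_2^3: no divisor's leading term divides it; move -2/3x_2^3 to the remainder.
  leading term x_2^2: no divisor's leading term divides it; move -13/6x_2^2 to the remainder.
  leading term x_2: no divisor's leading term divides it; move -1/3x_2 to the remainder.
  leading term 1: no divisor's leading term divides it; move 7/6 to the remainder.
  remainder -2/3x_2^3 - 13/6x_2^2 - 1/3x_2 + 7/6 ≠ 0; add h_5 = -2/3x_2^3 - 13/6x_2^2 - 1/3x_2 + 7/6 to the basis.

S(f_1,f_3): lcm = x_1^2. S = -1/2x_1x_2^2 - 5/2x_1 + 3x_2 - 3.
  leading term x_1x_2^2: subtract (-1/4x_2^2)·f_3 from -1/2x_1x_2^2 - 5/2x_1 + 3x_2 - 3 → -5/2x_1 + 1/4x_2^4 + x_2^3 + 7/4x_2^2 + 3x_2 - 3
  leading term x_1: subtract (-5/4)·f_3 from -5/2x_1 + 1/4x_2^4 + x_2^3 + 7/4x_2^2 + 3x_2 - 3 → 1/4x_2^4 + x_2^3 + 3x_2^2 + 8x_2 + 23/4
  leading term x_2^4: subtract (-3/8x_2)·h_5 from 1/4x_2^4 + x_2^3 + 3x_2^2 + 8x_2 + 23/4 → 3/16x_2^3 + 23/8x_2^2 + 135/16x_2 + 23/4
  leading term x_2^3: subtract (-9/32)·h_5 from 3/16x_2^3 + 23/8x_2^2 + 135/16x_2 + 23/4 → 145/64x_2^2 + 267/32x_2 + 389/64
  leading term x_2^2: no divisor's leading term divides it; move 145/64x_2^2 to the remainder.
  leading term x_2: no divisor's leading term divides it; move 267/32x_2 to the remainder.
  leading term 1: no divisor's leading term divides it; move 389/64 to the remainder.
  remainder 145/64x_2^2 + 267/32x_2 + 389/64 ≠ 0; add h_6 = 145/64x_2^2 + 267/32x_2 + 389/64 to the basis.

S(f_1,f_4): lcm = x_1^2. S = 2x_1x_2 - 1/3x_1 - 4/3x_2^2 + 5x_2 + 5/3.
  leading term x_1x_2: subtract (x_2)·f_3 from 2x_1x_2 - 1/3x_1 - 4/3x_2^2 + 5x_2 + 5/3 → -1/3x_1 - x_2^3 - 16/3x_2^2 - 2x_2 + 5/3
  leading term x_1: subtract (-1/6)·f_3 from -1/3x_1 - x_2^3 - 16/3x_2^2 - 2x_2 + 5/3 → -x_2^3 - 31/6x_2^2 - 4/3x_2 + 17/6
  leading term x_2^3: subtract (3/2)·h_5 from -x_2^3 - 31/6x_2^2 - 4/3x_2 + 17/6 → -23/12x_2^2 - 5/6x_2 + 13/12
  leading term x_2^2: subtract (-368/435)·h_6 from -23/12x_2^2 - 5/6x_2 + 13/12 → 2708/435x_2 + 2708/435
  leading term x_2: no divisor's leading term divides it; move 2708/435x_2 to the remainder.
  leading term 1: no divisor's leading term divides it; move 2708/435 to the remainder.
  remainder 2708/435x_2 + 2708/435 ≠ 0; add h_7 = 2708/435x_2 + 2708/435 to the basis.

The other S-polynomials (S(f_2,f_3), S(f_2,f_4), S(f_3,f_4), S(f_1,h_5), S(f_2,h_5), S(f_3,h_5), S(f_4,h_5), S(f_1,h_6), S(f_2,h_6), S(f_3,h_6), S(f_4,h_6), S(h_5,h_6), S(f_1,h_7), S(f_2,h_7), S(f_3,h_7), S(f_4,h_7), S(h_5,h_7), S(h_6,h_7)) all reduce to 0 modulo the current basis, so we have a Gröbner basis.
Inter-reduce: drop elements whose leading term is divisible by another's, tail-reduce, and make monic.
Reduced Gröbner basis: {x_1 + 2, x_2 + 1}.

The lex basis is triangular: the last element involves only x_2. Solving x_2 + 1 = 0 gives x_2 ∈ {-1}; substituting each value into the earlier elements determines the remaining variables.
  x_2 = -1: the earlier basis element becomes x_1 + 2 = 0, giving x_1 = -2 — point (-2, -1).
Zero-dimensionality of the ideal guarantees finitely many solutions over ℂ.

{(-2, -1)}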